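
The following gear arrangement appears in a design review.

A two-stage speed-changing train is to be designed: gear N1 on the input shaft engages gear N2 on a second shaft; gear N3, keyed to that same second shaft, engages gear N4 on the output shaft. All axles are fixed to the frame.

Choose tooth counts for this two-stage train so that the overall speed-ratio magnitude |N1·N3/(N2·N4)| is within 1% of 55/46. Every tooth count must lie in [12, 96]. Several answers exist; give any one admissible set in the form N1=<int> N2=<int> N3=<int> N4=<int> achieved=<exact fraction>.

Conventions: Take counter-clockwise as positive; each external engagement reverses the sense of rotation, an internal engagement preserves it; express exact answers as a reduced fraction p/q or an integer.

2-stage fixed-axis compound train for ratio 55/46
target = 55/46 in lowest terms: an exact hit needs N1·N3 = k·55 and N2·N4 = k·46 for one integer k, every count in [12, 96]; additionally prefer no 1:1 stage (N1 ≠ N2, N3 ≠ N4)
k = 1…5: no 1:1-free in-range split of k·55 and k·46 into factor pairs; take k = 6
k = 6: N1·N3 = 330 = 15·22, N2·N4 = 276 = 12·23
achieved = 15·22/(12·23) = 55/46; |achieved − target| = 0 ≤ 11/920 ✓

N1=15 N2=12 N3=22 N4=23 achieved=55/46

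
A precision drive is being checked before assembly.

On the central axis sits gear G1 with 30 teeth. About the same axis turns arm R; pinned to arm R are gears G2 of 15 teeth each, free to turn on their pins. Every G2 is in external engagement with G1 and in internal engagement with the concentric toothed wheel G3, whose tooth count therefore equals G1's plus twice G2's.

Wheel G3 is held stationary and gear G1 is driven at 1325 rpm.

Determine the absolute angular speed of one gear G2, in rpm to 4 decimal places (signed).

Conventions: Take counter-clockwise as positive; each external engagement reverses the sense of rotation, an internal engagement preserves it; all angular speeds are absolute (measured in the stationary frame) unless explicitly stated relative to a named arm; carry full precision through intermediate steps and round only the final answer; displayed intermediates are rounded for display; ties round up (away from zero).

-1325.0000 rpm

recognized (axles ride arm R): planetary set, 30/15/60 teeth
normalise by the input: solve with ω_sun = 1, then scale by 1325 rpm
ring teeth: 30 + 2·15 = 60
30(ω_sun−ω_arm) = −60(ω_ring−ω_arm),  ω_ring = 0, ω_sun = 1
30(1−ω_arm) = −60(0−ω_arm)  ⇒  90·ω_arm = 30  ⇒  ω_arm = 1/3
sun–planet mesh: 30·(1−1/3) = −15·(ω_p−ω_arm)  ⇒  ω_p−ω_arm = -4/3
ω_p = 1/3 − 4/3 = -1
scale: ω_p = -1 × 1325 rpm = -1325.0000 rpm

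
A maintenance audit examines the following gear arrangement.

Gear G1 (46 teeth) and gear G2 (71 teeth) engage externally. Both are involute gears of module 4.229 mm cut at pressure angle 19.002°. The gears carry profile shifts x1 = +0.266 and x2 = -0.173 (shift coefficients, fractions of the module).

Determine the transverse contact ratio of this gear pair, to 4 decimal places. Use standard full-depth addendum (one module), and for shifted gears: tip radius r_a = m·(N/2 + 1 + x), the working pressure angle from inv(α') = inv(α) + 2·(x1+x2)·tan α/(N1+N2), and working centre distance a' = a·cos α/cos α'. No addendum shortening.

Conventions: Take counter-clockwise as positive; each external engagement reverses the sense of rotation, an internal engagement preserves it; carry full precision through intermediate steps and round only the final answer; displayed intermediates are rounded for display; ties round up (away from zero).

topology: single-mesh involute geometry — m = 4.229, 46T/71T pair
base radii: r_b1 = 91.966650, r_b2 = 141.948525
tip radii: r_a1 = 102.620914, r_a2 = 153.626883
inv(α') = inv(19.002°) + 2·(+0.266-0.173)·tan α/(46+71) = 0.01326665  ⇒  α' = 19.26263°
a' = a·cos α / cos α' = 247.3965·cos 19.002°/cos 19.26263° = 247.787211
action lengths: √(r_a1²−r_b1²) = 45.532267, √(r_a2²−r_b2²) = 58.752323
base pitch p_b = π·m·cos α = 12.561815
CR = (45.532267 + 58.752323 − 247.787211·sin 19.26263°)/12.561815 = 1.794319
contact ratio ≈ 1.7943

1.7943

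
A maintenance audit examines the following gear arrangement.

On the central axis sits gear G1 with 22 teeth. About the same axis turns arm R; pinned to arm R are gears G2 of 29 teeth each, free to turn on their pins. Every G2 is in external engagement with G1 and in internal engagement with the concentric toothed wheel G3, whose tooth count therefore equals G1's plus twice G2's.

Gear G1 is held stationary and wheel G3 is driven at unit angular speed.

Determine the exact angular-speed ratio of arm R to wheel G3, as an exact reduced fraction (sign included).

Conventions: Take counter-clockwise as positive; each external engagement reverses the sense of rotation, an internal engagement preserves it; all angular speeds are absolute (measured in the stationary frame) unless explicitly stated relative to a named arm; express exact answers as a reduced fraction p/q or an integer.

40/51

recognized (axles ride arm R): planetary set, 22/29/80 teeth
ring teeth: 22 + 2·29 = 80
22(ω_sun−ω_arm) = −80(ω_ring−ω_arm),  ω_sun = 0, ω_ring = 1
22(0−ω_arm) = −80(1−ω_arm)  ⇒  102·ω_arm = 80  ⇒  ω_arm = 40/51
ω_out/ω_in = 40/51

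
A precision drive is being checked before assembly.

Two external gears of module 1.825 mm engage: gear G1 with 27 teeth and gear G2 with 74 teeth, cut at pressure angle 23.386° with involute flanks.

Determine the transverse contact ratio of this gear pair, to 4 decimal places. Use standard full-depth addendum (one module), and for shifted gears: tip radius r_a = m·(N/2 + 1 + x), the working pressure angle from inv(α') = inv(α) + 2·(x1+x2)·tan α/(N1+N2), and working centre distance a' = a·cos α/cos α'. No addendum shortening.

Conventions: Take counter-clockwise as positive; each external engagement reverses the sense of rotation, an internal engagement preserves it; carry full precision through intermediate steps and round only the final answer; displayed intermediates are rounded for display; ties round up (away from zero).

1.5729

topology: single-mesh involute geometry — m = 1.825, 27T/74T pair
base radii: r_b1 = 22.613570, r_b2 = 61.977932
tip radii: r_a1 = 26.462500, r_a2 = 69.350000
no profile shift: α' = α, a' = a
action lengths: √(r_a1²−r_b1²) = 13.743739, √(r_a2²−r_b2²) = 31.115245
base pitch p_b = π·m·cos α = 5.262417
CR = (13.743739 + 31.115245 − 92.162500·sin 23.38600°)/5.262417 = 1.572948
contact ratio ≈ 1.5729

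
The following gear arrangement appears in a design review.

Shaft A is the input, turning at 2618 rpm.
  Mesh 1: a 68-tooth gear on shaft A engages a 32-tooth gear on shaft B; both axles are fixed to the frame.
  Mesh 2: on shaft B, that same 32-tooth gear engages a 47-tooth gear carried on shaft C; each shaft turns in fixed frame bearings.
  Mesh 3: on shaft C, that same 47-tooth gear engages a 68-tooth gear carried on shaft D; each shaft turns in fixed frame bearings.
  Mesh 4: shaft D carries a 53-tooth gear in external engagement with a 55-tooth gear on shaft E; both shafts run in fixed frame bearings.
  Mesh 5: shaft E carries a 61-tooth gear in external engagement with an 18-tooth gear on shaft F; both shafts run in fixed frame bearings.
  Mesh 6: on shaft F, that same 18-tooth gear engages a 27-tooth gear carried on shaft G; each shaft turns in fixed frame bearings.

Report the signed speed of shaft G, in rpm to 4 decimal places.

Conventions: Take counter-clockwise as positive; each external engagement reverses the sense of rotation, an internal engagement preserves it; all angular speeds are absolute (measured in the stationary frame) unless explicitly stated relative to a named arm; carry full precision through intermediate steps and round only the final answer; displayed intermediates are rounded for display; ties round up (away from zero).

+5699.6593 rpm

6-mesh fixed-axis compound train (all bearings frame-fixed)
mesh 1 [68T→32T]: ω = 2618.0000×68/32 = 5563.2500 rpm, sense flips to −
mesh 2 [32T→47T]: ω = 5563.2500×32/47 = 3787.7447 rpm, sense flips to +
mesh 3 [47T→68T]: ω = 3787.7447×47/68 = 2618.0000 rpm, sense flips to −
mesh 4 [53T→55T]: ω = 2618.0000×53/55 = 2522.8000 rpm, sense flips to +
mesh 5 [61T→18T]: ω = 2522.8000×61/18 = 8549.4889 rpm, sense flips to −
mesh 6 [18T→27T]: ω = 8549.4889×18/27 = 5699.6593 rpm, sense flips to +
signed output speed = +5699.6593 rpm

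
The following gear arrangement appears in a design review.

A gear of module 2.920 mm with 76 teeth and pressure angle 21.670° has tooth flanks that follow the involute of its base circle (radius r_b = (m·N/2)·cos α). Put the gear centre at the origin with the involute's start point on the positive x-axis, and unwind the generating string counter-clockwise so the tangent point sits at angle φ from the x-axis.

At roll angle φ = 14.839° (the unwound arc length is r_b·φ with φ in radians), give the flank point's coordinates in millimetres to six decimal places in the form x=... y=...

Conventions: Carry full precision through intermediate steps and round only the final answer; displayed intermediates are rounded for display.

topology: single-mesh involute geometry — m = 2.920, N = 76
pitch radius r_p = m·N/2 = 2.920·76/2 = 110.960000
base radius r_b = r_p·cos α = 110.960000·cos 21.670° = 103.118018
roll angle φ = 14.839° = 0.25898941 rad
x = r_b·(cos φ + φ·sin φ) = 106.518588
y = r_b·(sin φ − φ·cos φ) = 0.593121

x=106.518588 y=0.593121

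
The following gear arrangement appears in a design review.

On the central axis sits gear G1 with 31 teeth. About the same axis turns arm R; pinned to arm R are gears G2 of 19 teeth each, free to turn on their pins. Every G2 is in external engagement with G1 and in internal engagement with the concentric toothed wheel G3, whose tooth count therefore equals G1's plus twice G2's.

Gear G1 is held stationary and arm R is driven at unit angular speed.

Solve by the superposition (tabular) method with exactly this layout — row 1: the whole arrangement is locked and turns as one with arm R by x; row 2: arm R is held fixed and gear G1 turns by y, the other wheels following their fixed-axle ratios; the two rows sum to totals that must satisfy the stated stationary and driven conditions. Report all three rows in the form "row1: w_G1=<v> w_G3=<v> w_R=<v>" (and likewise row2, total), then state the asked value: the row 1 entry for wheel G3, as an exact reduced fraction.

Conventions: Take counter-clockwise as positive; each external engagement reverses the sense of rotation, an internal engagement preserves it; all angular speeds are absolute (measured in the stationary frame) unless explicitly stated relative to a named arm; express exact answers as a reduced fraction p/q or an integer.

row1: w_G1=1 w_G3=1 w_R=1
row2: w_G1=-1 w_G3=31/69 w_R=0
total: w_G1=0 w_G3=100/69 w_R=1
asked value: 1

topology: planetary set — G1 31T / G2 19T / G3 69T, arm = carrier (Willis)
row 1: whole set turns with the arm by x
superposition row 2 [arm held]: sun y, ring −(31/69)·y, arm 0
boundary: total ω_sun = x + y = 0 and total ω_arm = x = 1  ⇒  y = -1, x = 1
row 2 ring = −(31/69)·(-1) = 31/69
totals (row 1 + row 2): sun 1 + (-1) = 0, ring 1 + 31/69 = 100/69, arm 1 + 0 = 1
asked cell (row1, ring) = 1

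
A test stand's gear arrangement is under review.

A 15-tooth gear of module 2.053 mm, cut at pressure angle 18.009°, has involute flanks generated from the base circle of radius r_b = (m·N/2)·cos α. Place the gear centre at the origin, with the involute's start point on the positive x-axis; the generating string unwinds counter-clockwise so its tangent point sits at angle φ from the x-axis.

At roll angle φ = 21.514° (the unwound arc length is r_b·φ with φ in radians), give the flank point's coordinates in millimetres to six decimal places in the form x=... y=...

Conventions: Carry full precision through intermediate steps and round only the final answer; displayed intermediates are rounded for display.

x=15.639332 y=0.254785

topology: single-mesh involute geometry — m = 2.053, N = 15
pitch radius r_p = m·N/2 = 2.053·15/2 = 15.397500
base radius r_b = r_p·cos α = 15.397500·cos 18.009° = 14.643145
roll angle φ = 21.514° = 0.37549014 rad
x = r_b·(cos φ + φ·sin φ) = 15.639332
y = r_b·(sin φ − φ·cos φ) = 0.254785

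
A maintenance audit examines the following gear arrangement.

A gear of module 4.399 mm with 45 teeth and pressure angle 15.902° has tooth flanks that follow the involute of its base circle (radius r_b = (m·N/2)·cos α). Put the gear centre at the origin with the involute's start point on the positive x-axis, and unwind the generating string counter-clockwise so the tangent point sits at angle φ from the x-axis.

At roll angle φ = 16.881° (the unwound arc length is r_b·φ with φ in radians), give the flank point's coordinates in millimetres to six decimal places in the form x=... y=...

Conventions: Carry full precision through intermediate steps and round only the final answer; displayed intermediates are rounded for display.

x=99.232110 y=0.804491

class = single-mesh tooth geometry [base-circle involute, m = 4.399, 45T]
pitch radius r_p = m·N/2 = 4.399·45/2 = 98.977500
base radius r_b = r_p·cos α = 98.977500·cos 15.902° = 95.189804
roll angle φ = 16.881° = 0.29462903 rad
x = r_b·(cos φ + φ·sin φ) = 99.232110
y = r_b·(sin φ − φ·cos φ) = 0.804491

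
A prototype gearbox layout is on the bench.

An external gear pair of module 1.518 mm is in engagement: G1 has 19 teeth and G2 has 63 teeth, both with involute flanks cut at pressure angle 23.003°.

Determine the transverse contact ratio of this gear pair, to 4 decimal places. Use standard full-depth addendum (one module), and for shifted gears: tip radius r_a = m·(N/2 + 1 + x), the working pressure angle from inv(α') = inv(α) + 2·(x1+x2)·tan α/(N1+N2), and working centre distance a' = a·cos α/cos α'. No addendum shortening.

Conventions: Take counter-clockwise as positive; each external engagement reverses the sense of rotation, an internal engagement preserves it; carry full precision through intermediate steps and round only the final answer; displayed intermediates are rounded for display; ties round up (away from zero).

1.5461

class = single-mesh tooth geometry [involute pair 19T × 63T, m = 1.518]
base radii: r_b1 = 13.274305, r_b2 = 44.014802
tip radii: r_a1 = 15.939000, r_a2 = 49.335000
no profile shift: α' = α, a' = a
action lengths: √(r_a1²−r_b1²) = 8.822955, √(r_a2²−r_b2²) = 22.285408
base pitch p_b = π·m·cos α = 4.389733
CR = (8.822955 + 22.285408 − 62.238000·sin 23.00300°)/4.389733 = 1.546117
contact ratio ≈ 1.5461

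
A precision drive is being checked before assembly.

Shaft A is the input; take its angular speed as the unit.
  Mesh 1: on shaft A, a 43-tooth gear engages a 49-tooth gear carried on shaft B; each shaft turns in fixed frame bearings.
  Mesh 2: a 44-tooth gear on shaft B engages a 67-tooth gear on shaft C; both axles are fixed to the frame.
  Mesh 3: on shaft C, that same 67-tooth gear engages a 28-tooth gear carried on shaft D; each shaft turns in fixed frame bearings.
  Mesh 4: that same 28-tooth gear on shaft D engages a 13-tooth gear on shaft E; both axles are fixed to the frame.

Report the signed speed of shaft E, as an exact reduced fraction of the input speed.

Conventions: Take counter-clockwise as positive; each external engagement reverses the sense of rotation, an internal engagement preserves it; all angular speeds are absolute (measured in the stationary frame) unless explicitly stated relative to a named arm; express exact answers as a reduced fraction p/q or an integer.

1892/637

4-mesh fixed-axis compound train (all bearings frame-fixed)
mesh 1 [43T→49T]: |ω|/ω_in = 1×43/49 = 43/49, sense flips to −
mesh 2 [44T→67T]: |ω|/ω_in = (43/49)×44/67 = 1892/3283, sense flips to +
mesh 3 [67T→28T]: |ω|/ω_in = (1892/3283)×67/28 = 473/343, sense flips to −
mesh 4 [28T→13T]: |ω|/ω_in = (473/343)×28/13 = 1892/637, sense flips to +
signed output speed (× input speed) = 1892/637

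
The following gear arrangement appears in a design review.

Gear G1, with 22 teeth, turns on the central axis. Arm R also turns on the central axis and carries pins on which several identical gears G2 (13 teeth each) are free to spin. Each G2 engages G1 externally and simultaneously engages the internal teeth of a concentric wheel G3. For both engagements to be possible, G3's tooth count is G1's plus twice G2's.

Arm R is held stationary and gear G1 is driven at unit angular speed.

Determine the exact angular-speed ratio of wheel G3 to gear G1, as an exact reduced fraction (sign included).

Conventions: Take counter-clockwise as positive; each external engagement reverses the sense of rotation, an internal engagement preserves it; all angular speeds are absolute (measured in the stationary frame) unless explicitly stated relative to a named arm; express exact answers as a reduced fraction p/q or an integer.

class = planetary set [G3 = 22+2·13 = 48; Willis about the carrier]
ring teeth: 22 + 2·13 = 48
22(ω_sun−ω_arm) = −48(ω_ring−ω_arm),  ω_arm = 0, ω_sun = 1
ω_ring = 0 − (22/48)(1−0) = -11/24
ω_out/ω_in = -11/24

-11/24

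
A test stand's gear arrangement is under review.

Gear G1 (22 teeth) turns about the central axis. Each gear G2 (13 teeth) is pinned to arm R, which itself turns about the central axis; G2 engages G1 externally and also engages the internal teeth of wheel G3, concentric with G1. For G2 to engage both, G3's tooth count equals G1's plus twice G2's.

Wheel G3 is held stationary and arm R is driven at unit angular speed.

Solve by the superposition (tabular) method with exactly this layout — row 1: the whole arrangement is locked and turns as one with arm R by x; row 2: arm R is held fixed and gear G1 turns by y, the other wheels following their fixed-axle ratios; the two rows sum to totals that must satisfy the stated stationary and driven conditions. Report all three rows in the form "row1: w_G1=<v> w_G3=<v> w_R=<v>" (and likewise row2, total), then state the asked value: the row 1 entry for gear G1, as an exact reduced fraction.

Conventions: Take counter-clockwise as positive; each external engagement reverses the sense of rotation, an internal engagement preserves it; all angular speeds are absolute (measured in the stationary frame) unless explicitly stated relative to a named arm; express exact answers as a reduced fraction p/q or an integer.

planetary set (22T centre, 13T on arm, 48T internal) — Willis relation
row 1 (train locked, turned with arm): all members turn x
superposition row 2 [arm held]: sun y, ring −(22/48)·y, arm 0
boundary: total ω_ring = x − (22/48)·y = 0 and total ω_arm = x = 1  ⇒  y = 24/11, x = 1
row 2 ring = −(22/48)·24/11 = -1
totals (row 1 + row 2): sun 1 + 24/11 = 35/11, ring 1 + (-1) = 0, arm 1 + 0 = 1
asked cell (row1, sun) = 1

row1: w_G1=1 w_G3=1 w_R=1
row2: w_G1=24/11 w_G3=-1 w_R=0
total: w_G1=35/11 w_G3=0 w_R=1
asked value: 1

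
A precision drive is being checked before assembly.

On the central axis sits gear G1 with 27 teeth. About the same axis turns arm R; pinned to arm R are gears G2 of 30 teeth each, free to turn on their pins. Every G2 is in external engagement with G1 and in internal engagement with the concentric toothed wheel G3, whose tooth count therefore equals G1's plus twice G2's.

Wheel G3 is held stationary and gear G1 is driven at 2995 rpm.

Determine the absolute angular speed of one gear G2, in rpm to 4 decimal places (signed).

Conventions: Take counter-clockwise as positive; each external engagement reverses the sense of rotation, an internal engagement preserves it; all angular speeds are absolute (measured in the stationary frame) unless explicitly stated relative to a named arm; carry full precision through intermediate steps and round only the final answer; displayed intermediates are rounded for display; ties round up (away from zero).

recognized (axles ride arm R): planetary set, 27/30/87 teeth
normalise by the input: solve with ω_sun = 1, then scale by 2995 rpm
ring teeth: 27 + 2·30 = 87
27(ω_sun−ω_arm) = −87(ω_ring−ω_arm),  ω_ring = 0, ω_sun = 1
27(1−ω_arm) = −87(0−ω_arm)  ⇒  114·ω_arm = 27  ⇒  ω_arm = 9/38
sun–planet mesh: 27·(1−9/38) = −30·(ω_p−ω_arm)  ⇒  ω_p−ω_arm = -261/380
ω_p = 9/38 − 261/380 = -9/20
scale: ω_p = -9/20 × 2995 rpm = -1347.7500 rpm

-1347.7500 rpm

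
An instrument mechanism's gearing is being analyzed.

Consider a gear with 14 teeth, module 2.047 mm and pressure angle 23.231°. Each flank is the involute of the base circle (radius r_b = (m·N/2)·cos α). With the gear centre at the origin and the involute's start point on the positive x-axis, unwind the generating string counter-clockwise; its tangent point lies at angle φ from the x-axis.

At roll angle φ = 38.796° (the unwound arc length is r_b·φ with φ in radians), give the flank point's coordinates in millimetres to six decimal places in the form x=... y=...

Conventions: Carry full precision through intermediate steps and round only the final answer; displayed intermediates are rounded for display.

topology: single-mesh involute geometry — m = 2.047, N = 14
pitch radius r_p = m·N/2 = 2.047·14/2 = 14.329000
base radius r_b = r_p·cos α = 14.329000·cos 23.231° = 13.167234
roll angle φ = 38.796° = 0.67711794 rad
x = r_b·(cos φ + φ·sin φ) = 15.848472
y = r_b·(sin φ − φ·cos φ) = 1.301134

x=15.848472 y=1.301134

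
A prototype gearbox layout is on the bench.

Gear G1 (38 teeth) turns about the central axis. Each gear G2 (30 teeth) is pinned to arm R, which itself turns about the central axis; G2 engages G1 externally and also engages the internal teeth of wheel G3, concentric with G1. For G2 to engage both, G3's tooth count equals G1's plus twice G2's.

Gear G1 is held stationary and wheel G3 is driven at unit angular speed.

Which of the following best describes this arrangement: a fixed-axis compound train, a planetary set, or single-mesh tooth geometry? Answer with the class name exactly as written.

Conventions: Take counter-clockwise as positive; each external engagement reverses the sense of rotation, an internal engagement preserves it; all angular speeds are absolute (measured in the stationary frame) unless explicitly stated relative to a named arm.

recognized (axles ride arm R): planetary set, 38/30/98 teeth
classification: planetary set

planetary set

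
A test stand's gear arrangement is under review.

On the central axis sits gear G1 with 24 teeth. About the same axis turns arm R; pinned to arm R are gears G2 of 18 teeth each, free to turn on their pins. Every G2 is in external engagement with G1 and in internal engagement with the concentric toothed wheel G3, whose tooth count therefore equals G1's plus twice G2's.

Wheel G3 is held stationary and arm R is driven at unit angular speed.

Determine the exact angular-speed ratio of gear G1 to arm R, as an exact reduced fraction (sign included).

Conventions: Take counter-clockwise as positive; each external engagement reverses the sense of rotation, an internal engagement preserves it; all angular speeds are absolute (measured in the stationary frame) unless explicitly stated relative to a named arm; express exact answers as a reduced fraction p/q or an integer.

recognized (axles ride arm R): planetary set, 24/18/60 teeth
ring teeth: 24 + 2·18 = 60
24(ω_sun−ω_arm) = −60(ω_ring−ω_arm),  ω_ring = 0, ω_arm = 1
ω_sun = 1 − (60/24)(0−1) = 7/2
ω_out/ω_in = 7/2

7/2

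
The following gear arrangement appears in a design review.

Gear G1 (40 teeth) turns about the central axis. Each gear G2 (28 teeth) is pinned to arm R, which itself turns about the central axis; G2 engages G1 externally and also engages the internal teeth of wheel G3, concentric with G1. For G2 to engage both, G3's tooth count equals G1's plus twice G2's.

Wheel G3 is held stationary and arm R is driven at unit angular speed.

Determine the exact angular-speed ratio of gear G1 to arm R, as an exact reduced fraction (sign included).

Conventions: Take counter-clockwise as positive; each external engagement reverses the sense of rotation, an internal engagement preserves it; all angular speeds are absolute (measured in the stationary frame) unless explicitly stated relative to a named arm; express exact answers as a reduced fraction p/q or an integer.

17/5

topology: planetary set — G1 40T / G2 28T / G3 96T, arm = carrier (Willis)
ring teeth: 40 + 2·28 = 96
40(ω_sun−ω_arm) = −96(ω_ring−ω_arm),  ω_ring = 0, ω_arm = 1
ω_sun = 1 − (96/40)(0−1) = 17/5
ω_out/ω_in = 17/5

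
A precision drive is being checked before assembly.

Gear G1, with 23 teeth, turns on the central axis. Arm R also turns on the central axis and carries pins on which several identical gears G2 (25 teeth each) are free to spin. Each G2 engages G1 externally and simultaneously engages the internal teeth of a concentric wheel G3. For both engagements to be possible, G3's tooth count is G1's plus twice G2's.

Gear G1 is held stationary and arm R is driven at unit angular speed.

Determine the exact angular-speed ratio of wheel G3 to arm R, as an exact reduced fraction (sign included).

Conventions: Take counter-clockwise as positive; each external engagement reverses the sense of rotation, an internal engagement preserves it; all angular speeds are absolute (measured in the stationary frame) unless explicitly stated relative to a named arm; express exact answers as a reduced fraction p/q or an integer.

class = planetary set [G3 = 23+2·25 = 73; Willis about the carrier]
ring teeth: 23 + 2·25 = 73
23(ω_sun−ω_arm) = −73(ω_ring−ω_arm),  ω_sun = 0, ω_arm = 1
ω_ring = 1 − (23/73)(0−1) = 96/73
ω_out/ω_in = 96/73

96/73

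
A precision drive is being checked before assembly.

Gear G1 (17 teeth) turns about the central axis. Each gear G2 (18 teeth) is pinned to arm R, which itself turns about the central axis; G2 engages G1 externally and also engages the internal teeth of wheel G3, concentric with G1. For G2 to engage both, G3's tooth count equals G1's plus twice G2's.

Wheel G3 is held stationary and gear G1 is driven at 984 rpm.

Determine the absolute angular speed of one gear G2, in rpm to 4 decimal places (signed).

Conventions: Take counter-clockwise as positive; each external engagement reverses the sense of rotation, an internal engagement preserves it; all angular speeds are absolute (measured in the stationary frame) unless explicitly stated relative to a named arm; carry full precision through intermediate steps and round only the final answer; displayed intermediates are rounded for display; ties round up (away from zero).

-464.6667 rpm

topology: planetary set — G1 17T / G2 18T / G3 53T, arm = carrier (Willis)
normalise by the input: solve with ω_sun = 1, then scale by 984 rpm
ring teeth: 17 + 2·18 = 53
17(ω_sun−ω_arm) = −53(ω_ring−ω_arm),  ω_ring = 0, ω_sun = 1
17(1−ω_arm) = −53(0−ω_arm)  ⇒  70·ω_arm = 17  ⇒  ω_arm = 17/70
sun–planet mesh: 17·(1−17/70) = −18·(ω_p−ω_arm)  ⇒  ω_p−ω_arm = -901/1260
ω_p = 17/70 − 901/1260 = -17/36
scale: ω_p = -17/36 × 984 rpm = -464.6667 rpm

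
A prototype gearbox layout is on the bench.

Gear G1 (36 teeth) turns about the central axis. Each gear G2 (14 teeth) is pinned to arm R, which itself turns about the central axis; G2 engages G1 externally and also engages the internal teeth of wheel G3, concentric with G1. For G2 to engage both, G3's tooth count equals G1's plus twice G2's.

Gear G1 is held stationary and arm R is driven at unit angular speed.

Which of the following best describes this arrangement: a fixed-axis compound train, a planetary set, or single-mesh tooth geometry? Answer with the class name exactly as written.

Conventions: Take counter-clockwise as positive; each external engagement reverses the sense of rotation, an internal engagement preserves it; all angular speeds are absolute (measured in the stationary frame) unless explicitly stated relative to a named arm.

planetary set

class = planetary set [G3 = 36+2·14 = 64; Willis about the carrier]
classification: planetary set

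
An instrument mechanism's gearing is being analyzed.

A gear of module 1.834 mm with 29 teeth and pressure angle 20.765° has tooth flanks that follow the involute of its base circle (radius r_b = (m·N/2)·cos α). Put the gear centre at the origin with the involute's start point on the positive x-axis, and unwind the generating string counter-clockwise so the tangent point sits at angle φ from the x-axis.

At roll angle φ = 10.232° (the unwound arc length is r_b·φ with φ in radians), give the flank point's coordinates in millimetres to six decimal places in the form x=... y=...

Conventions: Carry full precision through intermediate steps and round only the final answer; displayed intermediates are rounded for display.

x=25.258929 y=0.047055

single-mesh involute tooth geometry (29T wheel at module 1.834)
pitch radius r_p = m·N/2 = 1.834·29/2 = 26.593000
base radius r_b = r_p·cos α = 26.593000·cos 20.765° = 24.865583
roll angle φ = 10.232° = 0.17858209 rad
x = r_b·(cos φ + φ·sin φ) = 25.258929
y = r_b·(sin φ − φ·cos φ) = 0.047055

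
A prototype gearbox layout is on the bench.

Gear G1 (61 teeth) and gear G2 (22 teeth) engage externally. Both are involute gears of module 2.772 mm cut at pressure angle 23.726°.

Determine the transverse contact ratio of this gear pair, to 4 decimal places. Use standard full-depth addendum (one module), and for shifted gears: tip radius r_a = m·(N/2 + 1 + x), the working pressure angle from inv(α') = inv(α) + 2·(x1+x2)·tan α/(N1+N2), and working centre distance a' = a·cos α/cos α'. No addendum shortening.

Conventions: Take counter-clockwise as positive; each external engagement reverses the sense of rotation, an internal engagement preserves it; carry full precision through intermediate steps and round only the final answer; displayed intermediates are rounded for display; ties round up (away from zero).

topology: single-mesh involute geometry — m = 2.772, 61T/22T pair
base radii: r_b1 = 77.400181, r_b2 = 27.914819
tip radii: r_a1 = 87.318000, r_a2 = 33.264000
no profile shift: α' = α, a' = a
action lengths: √(r_a1²−r_b1²) = 40.418377, √(r_a2²−r_b2²) = 18.090234
base pitch p_b = π·m·cos α = 7.972454
CR = (40.418377 + 18.090234 − 115.038000·sin 23.72600°)/7.972454 = 1.532972
contact ratio ≈ 1.5330

1.5330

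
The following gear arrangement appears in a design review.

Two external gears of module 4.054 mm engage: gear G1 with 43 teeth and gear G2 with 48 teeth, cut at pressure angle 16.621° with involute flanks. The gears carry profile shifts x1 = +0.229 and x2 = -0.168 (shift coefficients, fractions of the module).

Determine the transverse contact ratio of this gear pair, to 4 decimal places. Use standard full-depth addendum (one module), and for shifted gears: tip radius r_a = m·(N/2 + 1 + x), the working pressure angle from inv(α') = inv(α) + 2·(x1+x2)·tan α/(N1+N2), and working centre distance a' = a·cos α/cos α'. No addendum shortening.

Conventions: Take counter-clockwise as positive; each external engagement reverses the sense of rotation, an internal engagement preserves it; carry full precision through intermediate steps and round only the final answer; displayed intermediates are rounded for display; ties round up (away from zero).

1.9080

class = single-mesh tooth geometry [involute pair 43T × 48T, m = 4.054]
base radii: r_b1 = 83.519222, r_b2 = 93.230759
tip radii: r_a1 = 92.143366, r_a2 = 100.668928
inv(α') = inv(16.621°) + 2·(+0.229-0.168)·tan α/(43+48) = 0.00882111  ⇒  α' = 16.87421°
a' = a·cos α / cos α' = 184.4570·cos 16.621°/cos 16.87421° = 184.702472
action lengths: √(r_a1²−r_b1²) = 38.922224, √(r_a2²−r_b2²) = 37.977080
base pitch p_b = π·m·cos α = 12.203878
CR = (38.922224 + 37.977080 − 184.702472·sin 16.87421°)/12.203878 = 1.908035
contact ratio ≈ 1.9080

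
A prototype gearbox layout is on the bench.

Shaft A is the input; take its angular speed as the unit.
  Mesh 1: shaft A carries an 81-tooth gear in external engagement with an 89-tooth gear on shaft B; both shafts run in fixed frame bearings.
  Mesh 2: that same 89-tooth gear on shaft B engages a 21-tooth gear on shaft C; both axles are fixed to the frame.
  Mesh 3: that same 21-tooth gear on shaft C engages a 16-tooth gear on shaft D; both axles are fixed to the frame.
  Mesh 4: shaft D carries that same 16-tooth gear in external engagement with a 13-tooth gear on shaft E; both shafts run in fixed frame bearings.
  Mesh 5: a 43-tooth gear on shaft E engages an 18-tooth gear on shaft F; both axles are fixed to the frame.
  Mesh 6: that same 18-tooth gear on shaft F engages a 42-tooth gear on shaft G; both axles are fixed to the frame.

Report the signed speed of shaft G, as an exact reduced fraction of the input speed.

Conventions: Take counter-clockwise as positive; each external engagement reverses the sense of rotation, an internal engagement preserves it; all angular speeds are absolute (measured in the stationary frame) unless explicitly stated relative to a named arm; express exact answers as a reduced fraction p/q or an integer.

6-mesh fixed-axis compound train (all bearings frame-fixed)
mesh 1 [81T→89T]: |ω|/ω_in = 1×81/89 = 81/89, sense flips to −
mesh 2 [89T→21T]: |ω|/ω_in = (81/89)×89/21 = 27/7, sense flips to +
mesh 3 [21T→16T]: |ω|/ω_in = (27/7)×21/16 = 81/16, sense flips to −
mesh 4 [16T→13T]: |ω|/ω_in = (81/16)×16/13 = 81/13, sense flips to +
mesh 5 [43T→18T]: |ω|/ω_in = (81/13)×43/18 = 387/26, sense flips to −
mesh 6 [18T→42T]: |ω|/ω_in = (387/26)×18/42 = 1161/182, sense flips to +
signed output speed (× input speed) = 1161/182

1161/182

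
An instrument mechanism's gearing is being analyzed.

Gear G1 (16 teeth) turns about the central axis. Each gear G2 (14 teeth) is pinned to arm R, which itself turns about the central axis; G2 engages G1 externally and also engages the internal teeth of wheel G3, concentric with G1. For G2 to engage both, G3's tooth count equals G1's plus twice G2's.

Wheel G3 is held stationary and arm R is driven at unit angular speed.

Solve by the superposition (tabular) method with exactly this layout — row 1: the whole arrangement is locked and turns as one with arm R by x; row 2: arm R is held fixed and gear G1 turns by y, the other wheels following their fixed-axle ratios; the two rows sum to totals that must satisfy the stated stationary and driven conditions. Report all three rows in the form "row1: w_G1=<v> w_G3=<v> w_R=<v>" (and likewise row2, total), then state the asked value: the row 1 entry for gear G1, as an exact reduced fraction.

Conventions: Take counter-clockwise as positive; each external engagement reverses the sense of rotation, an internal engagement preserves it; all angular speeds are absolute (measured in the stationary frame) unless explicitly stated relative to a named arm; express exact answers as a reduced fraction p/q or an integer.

class = planetary set [G3 = 16+2·14 = 44; Willis about the carrier]
row 1 (train locked, turned with arm): all members turn x
row 2 — arm fixed, fixed-axis ratios: sun y, ring −(16/44)·y, arm 0
boundary: total ω_ring = x − (16/44)·y = 0 and total ω_arm = x = 1  ⇒  y = 11/4, x = 1
row 2 ring = −(16/44)·11/4 = -1
totals (row 1 + row 2): sun 1 + 11/4 = 15/4, ring 1 + (-1) = 0, arm 1 + 0 = 1
asked cell (row1, sun) = 1

row1: w_G1=1 w_G3=1 w_R=1
row2: w_G1=11/4 w_G3=-1 w_R=0
total: w_G1=15/4 w_G3=0 w_R=1
asked value: 1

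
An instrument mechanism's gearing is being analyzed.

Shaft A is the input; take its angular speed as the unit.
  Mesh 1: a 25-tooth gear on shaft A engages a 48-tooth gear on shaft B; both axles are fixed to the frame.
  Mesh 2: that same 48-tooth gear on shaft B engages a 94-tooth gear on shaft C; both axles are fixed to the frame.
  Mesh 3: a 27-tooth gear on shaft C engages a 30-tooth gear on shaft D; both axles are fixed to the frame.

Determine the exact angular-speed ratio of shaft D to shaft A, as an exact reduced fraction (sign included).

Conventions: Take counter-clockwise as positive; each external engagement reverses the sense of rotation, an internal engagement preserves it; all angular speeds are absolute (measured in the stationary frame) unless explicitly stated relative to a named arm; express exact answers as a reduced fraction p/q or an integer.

-45/188

class = fixed-axis compound train [3 meshes; 3 ratios multiply, 3 sense flips]
mesh 1 [25T→48T]: running ratio 25/48, sense −
mesh 2 [48T→94T]: running ratio 25/94, sense +
mesh 3 [27T→30T]: running ratio 45/188, sense −
ω_out/ω_in = -45/188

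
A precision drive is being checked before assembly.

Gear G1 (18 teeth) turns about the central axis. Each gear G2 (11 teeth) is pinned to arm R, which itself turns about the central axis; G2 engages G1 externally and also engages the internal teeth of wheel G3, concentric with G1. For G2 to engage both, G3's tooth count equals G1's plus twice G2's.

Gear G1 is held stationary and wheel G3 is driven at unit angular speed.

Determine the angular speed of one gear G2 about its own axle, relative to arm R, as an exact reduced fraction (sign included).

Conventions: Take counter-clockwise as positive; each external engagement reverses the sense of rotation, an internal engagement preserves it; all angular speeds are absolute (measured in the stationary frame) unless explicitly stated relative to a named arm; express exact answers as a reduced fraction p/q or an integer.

planetary set (18T centre, 11T on arm, 40T internal) — Willis relation
ring teeth: 18 + 2·11 = 40
18(ω_sun−ω_arm) = −40(ω_ring−ω_arm),  ω_sun = 0, ω_ring = 1
18(0−ω_arm) = −40(1−ω_arm)  ⇒  58·ω_arm = 40  ⇒  ω_arm = 20/29
sun–planet mesh: 18·(0−20/29) = −11·(ω_p−ω_arm)  ⇒  ω_p−ω_arm = 360/319
exact speed ratio = 360/319

360/319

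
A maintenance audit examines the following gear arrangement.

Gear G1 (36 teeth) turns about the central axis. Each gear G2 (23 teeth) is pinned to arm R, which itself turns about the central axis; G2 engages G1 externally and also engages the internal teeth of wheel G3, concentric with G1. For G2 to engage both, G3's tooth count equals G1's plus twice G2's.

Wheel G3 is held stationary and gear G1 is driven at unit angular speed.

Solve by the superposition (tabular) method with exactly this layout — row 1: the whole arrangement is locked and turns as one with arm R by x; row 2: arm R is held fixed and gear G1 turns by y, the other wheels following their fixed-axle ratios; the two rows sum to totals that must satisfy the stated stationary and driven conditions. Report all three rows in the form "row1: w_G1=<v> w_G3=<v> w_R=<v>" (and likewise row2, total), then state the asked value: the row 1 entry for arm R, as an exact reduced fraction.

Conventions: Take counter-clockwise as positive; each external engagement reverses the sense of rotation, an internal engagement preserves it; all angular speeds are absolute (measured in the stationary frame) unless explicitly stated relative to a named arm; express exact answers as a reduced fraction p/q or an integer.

row1: w_G1=18/59 w_G3=18/59 w_R=18/59
row2: w_G1=41/59 w_G3=-18/59 w_R=0
total: w_G1=1 w_G3=0 w_R=18/59
asked value: 18/59

class = planetary set [G3 = 36+2·23 = 82; Willis about the carrier]
row 1 — lock + rotate with arm: ω_sun = ω_ring = ω_arm = x
row 2 — arm fixed, fixed-axis ratios: sun y, ring −(36/82)·y, arm 0
boundary: total ω_ring = x − (36/82)·y = 0 and total ω_sun = x + y = 1  ⇒  y = 41/59, x = 18/59
row 2 ring = −(36/82)·41/59 = -18/59
totals (row 1 + row 2): sun 18/59 + 41/59 = 1, ring 18/59 + (-18/59) = 0, arm 18/59 + 0 = 18/59
asked cell (row1, arm) = 18/59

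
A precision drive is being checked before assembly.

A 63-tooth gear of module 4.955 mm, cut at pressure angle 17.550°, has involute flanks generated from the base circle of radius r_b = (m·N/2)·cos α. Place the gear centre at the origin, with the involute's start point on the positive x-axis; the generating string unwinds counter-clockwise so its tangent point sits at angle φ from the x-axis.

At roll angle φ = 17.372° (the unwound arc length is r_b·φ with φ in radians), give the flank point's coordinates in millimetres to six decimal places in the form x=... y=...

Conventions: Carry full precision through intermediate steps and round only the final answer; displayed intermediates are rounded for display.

single-mesh involute tooth geometry (63T wheel at module 4.955)
pitch radius r_p = m·N/2 = 4.955·63/2 = 156.082500
base radius r_b = r_p·cos α = 156.082500·cos 17.550° = 148.817511
roll angle φ = 17.372° = 0.30319860 rad
x = r_b·(cos φ + φ·sin φ) = 155.501456
y = r_b·(sin φ − φ·cos φ) = 1.369988

x=155.501456 y=1.369988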